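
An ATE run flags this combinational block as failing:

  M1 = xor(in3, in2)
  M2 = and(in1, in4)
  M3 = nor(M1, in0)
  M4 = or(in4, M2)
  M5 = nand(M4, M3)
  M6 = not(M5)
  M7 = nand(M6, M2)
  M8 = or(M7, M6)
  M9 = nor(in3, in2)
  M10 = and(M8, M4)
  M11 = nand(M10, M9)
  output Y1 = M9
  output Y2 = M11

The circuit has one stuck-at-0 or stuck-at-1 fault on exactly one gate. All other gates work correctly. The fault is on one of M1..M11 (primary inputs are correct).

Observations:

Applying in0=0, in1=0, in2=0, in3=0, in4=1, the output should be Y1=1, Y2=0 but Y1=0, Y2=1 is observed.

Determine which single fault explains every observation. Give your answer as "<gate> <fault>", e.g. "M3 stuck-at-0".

Fault-free values for test 1 (in0=0, in1=0, in2=0, in3=0, in4=1): M1=0, M2=0, M3=1, M4=1, M5=0, M6=1, M7=1, M8=1, M9=1, M10=1, M11=0, giving Y1=1, Y2=0. Observed Y1=0, Y2=1.
Test 1: faults giving observed Y1=0, Y2=1 are {M9 stuck-at-0}.
Only M9 stuck-at-0 is consistent with every test.

M9 stuck-at-0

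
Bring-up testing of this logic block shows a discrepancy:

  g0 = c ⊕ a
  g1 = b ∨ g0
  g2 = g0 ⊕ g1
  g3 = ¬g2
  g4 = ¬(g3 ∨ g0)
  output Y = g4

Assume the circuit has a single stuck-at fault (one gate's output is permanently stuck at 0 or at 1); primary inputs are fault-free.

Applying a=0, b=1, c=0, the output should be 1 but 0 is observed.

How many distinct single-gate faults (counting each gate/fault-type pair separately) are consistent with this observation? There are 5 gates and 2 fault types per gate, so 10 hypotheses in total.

5

Fault-free: g0=0, g1=1, g2=1, g3=0, g4=1 → 1. Observed 0.
  g0 stuck-at-0: output 1 ✗
  g0 stuck-at-1: output 0 ✓
  g1 stuck-at-0: output 0 ✓
  g1 stuck-at-1: output 1 ✗
  g2 stuck-at-0: output 0 ✓
  g2 stuck-at-1: output 1 ✗
  g3 stuck-at-0: output 1 ✗
  g3 stuck-at-1: output 0 ✓
  g4 stuck-at-0: output 0 ✓
  g4 stuck-at-1: output 1 ✗
Consistent faults: {g0 stuck-at-1, g1 stuck-at-0, g2 stuck-at-0, g3 stuck-at-1, g4 stuck-at-0} — 5 in all.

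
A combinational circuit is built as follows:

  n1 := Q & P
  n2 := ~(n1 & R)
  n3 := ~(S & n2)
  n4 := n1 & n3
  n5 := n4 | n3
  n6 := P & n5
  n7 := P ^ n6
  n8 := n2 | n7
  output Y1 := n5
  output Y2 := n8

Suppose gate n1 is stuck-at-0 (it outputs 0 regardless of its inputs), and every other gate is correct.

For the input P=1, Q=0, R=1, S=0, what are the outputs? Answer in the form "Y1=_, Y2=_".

Y1=1, Y2=1

Propagate with n1 forced: n1=0 [stuck-at-0], n2=1, n3=1, n4=0, n5=1, n6=1, n7=0, n8=1.
So the outputs are Y1=1, Y2=1. (Same as the fault-free value — the fault is masked on this input.)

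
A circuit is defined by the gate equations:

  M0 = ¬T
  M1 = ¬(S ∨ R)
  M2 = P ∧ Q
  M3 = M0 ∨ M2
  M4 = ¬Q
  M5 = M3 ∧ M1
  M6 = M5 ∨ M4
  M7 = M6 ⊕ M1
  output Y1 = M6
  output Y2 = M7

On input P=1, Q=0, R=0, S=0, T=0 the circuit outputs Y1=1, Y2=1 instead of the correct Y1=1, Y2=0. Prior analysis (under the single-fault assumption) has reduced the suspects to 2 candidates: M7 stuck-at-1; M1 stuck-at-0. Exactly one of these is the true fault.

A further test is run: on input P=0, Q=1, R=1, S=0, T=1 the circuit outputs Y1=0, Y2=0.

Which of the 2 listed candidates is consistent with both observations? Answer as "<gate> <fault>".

Evaluate each candidate on input P=0, Q=1, R=1, S=0, T=1:
  M7 stuck-at-1: M0=0, M1=0, M2=0, M3=0, M4=0, M5=0, M6=0, M7=1 [stuck-at-1] → Y1=0, Y2=1 — eliminated
  M1 stuck-at-0: M0=0, M1=0 [stuck-at-0], M2=0, M3=0, M4=0, M5=0, M6=0, M7=0 → Y1=0, Y2=0 — matches
Only M1 stuck-at-0 reproduces the observed Y1=0, Y2=0.

M1 stuck-at-0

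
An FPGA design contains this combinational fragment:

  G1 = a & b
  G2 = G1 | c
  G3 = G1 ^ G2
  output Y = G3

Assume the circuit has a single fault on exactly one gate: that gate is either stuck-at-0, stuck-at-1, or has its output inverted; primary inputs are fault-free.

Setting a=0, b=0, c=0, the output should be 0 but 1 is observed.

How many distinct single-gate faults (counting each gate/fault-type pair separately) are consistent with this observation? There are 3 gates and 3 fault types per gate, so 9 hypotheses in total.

Fault-free: G1=0, G2=0, G3=0 → 0. Observed 1.
  G1 stuck-at-0: output 0 ✗
  G1 stuck-at-1: output 0 ✗
  G1 inverted output: output 0 ✗
  G2 stuck-at-0: output 0 ✗
  G2 stuck-at-1: output 1 ✓
  G2 inverted output: output 1 ✓
  G3 stuck-at-0: output 0 ✗
  G3 stuck-at-1: output 1 ✓
  G3 inverted output: output 1 ✓
Consistent faults: {G2 stuck-at-1, G2 inverted output, G3 stuck-at-1, G3 inverted output} — 4 in all.

4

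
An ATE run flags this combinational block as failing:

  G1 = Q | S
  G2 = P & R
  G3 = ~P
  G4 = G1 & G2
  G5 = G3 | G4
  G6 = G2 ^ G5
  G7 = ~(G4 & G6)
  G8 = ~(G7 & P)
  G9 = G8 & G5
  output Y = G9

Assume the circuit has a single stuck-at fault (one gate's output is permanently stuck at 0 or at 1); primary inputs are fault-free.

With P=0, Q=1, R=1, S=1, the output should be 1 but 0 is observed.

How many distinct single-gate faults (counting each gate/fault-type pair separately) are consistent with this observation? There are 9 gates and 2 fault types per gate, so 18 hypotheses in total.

4

Fault-free: G1=1, G2=0, G3=1, G4=0, G5=1, G6=1, G7=1, G8=1, G9=1 → 1. Observed 0.
  G1: none of the 2 fault types match ✗
  G2: none of the 2 fault types match ✗
  G3: stuck-at-0 ✓; others ✗
  G4: none of the 2 fault types match ✗
  G5: stuck-at-0 ✓; others ✗
  G6: none of the 2 fault types match ✗
  G7: none of the 2 fault types match ✗
  G8: stuck-at-0 ✓; others ✗
  G9: stuck-at-0 ✓; others ✗
Consistent faults: {G3 stuck-at-0, G5 stuck-at-0, G8 stuck-at-0, G9 stuck-at-0} — 4 in all.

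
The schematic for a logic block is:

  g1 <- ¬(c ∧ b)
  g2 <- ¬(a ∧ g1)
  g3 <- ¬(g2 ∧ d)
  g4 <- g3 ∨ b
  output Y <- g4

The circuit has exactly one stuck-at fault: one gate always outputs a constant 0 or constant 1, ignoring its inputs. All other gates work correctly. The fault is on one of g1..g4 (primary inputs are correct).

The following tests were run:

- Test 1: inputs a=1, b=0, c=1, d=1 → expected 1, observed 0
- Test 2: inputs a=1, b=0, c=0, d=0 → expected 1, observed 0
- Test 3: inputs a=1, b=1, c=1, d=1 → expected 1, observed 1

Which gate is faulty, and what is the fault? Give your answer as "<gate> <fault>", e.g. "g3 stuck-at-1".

Fault-free values for test 1 (a=1, b=0, c=1, d=1): g1=1, g2=0, g3=1, g4=1, giving Y=1. Observed 0.
Test 1: faults giving observed 0 are {g1 stuck-at-0, g2 stuck-at-1, g3 stuck-at-0, g4 stuck-at-0}.
Test 2 (a=1, b=0, c=0, d=0): fault-free g1=1, g2=0, g3=1, g4=1 → 1; observed 0. Eliminates g1 stuck-at-0, g2 stuck-at-1.
Test 3 (a=1, b=1, c=1, d=1): fault-free g1=0, g2=1, g3=0, g4=1 → 1; observed 1. Eliminates g4 stuck-at-0.
Only g3 stuck-at-0 is consistent with every test.

g3 stuck-at-0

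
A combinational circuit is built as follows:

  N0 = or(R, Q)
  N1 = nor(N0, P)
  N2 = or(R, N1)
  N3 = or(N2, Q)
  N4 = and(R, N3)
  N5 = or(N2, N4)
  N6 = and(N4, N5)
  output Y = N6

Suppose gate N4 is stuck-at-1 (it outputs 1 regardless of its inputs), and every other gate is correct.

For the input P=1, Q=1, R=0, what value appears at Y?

1

Propagate with N4 forced: N0=1, N1=0, N2=0, N3=1, N4=1 [stuck-at-1], N5=1, N6=1.
So Y = 1. (Without the fault it would be 0.)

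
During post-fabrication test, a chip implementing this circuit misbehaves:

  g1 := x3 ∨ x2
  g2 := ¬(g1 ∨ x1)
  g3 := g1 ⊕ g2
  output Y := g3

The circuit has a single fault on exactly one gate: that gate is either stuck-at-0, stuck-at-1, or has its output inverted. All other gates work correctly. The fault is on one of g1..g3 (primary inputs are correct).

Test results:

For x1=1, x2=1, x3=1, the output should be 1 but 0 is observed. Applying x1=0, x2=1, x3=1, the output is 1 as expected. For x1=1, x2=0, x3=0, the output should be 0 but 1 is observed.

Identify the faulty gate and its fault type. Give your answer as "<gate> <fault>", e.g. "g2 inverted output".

Fault-free values for test 1 (x1=1, x2=1, x3=1): g1=1, g2=0, g3=1, giving Y=1. Observed 0.
Test 1: faults giving observed 0 are {g1 stuck-at-0, g1 inverted output, g2 stuck-at-1, g2 inverted output, g3 stuck-at-0, g3 inverted output}.
Test 2 (x1=0, x2=1, x3=1): fault-free g1=1, g2=0, g3=1 → 1; observed 1. Eliminates g2 stuck-at-1, g2 inverted output, g3 stuck-at-0, g3 inverted output.
Test 3 (x1=1, x2=0, x3=0): fault-free g1=0, g2=0, g3=0 → 0; observed 1. Eliminates g1 stuck-at-0.
Only g1 inverted output is consistent with every test.

g1 inverted output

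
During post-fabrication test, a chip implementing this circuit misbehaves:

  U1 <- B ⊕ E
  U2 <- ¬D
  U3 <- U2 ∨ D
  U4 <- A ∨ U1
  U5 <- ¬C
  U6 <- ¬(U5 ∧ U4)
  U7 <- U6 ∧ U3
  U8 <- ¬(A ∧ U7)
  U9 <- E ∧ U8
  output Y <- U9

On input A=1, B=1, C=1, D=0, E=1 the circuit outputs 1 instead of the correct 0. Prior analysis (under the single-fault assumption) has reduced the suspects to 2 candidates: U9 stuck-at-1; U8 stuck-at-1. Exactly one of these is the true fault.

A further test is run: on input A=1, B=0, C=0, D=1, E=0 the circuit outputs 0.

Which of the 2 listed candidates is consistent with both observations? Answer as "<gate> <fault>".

Evaluate each candidate on input A=1, B=0, C=0, D=1, E=0:
  U9 stuck-at-1: U1=0, U2=0, U3=1, U4=1, U5=1, U6=0, U7=0, U8=1, U9=1 [stuck-at-1] → 1 — eliminated
  U8 stuck-at-1: U1=0, U2=0, U3=1, U4=1, U5=1, U6=0, U7=0, U8=1 [stuck-at-1], U9=0 → 0 — matches
Only U8 stuck-at-1 reproduces the observed 0.

U8 stuck-at-1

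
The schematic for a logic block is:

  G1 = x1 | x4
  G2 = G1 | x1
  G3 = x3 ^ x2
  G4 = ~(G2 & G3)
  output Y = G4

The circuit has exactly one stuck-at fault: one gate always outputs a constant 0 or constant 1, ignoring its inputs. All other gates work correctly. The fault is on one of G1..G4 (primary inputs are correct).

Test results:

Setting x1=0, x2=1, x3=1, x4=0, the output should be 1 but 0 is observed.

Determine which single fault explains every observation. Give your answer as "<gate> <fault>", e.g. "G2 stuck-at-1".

Fault-free values for test 1 (x1=0, x2=1, x3=1, x4=0): G1=0, G2=0, G3=0, G4=1, giving Y=1. Observed 0.
Test 1: faults giving observed 0 are {G4 stuck-at-0}.
Only G4 stuck-at-0 is consistent with every test.

G4 stuck-at-0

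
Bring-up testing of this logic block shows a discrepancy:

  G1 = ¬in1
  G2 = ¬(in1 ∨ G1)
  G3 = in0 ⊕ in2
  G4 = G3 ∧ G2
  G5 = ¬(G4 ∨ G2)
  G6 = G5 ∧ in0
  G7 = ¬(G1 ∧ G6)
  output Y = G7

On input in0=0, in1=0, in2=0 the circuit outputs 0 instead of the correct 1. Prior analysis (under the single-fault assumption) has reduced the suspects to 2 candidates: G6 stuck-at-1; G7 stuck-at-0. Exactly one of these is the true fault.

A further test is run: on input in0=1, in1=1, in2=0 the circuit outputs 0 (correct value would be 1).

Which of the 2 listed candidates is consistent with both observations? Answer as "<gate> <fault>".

Evaluate each candidate on input in0=1, in1=1, in2=0:
  G6 stuck-at-1: G1=0, G2=0, G3=1, G4=0, G5=1, G6=1 [stuck-at-1], G7=1 → 1 — eliminated
  G7 stuck-at-0: G1=0, G2=0, G3=1, G4=0, G5=1, G6=1, G7=0 [stuck-at-0] → 0 — matches
Only G7 stuck-at-0 reproduces the observed 0.

G7 stuck-at-0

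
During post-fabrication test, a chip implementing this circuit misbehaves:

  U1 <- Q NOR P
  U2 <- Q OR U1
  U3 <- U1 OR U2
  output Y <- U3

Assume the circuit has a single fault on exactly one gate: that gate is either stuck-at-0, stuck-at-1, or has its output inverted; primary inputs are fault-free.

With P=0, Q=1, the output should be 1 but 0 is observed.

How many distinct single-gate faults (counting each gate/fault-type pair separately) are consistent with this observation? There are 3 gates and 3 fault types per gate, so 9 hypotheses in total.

4

Fault-free: U1=0, U2=1, U3=1 → 1. Observed 0.
  U1 stuck-at-0: output 1 ✗
  U1 stuck-at-1: output 1 ✗
  U1 inverted output: output 1 ✗
  U2 stuck-at-0: output 0 ✓
  U2 stuck-at-1: output 1 ✗
  U2 inverted output: output 0 ✓
  U3 stuck-at-0: output 0 ✓
  U3 stuck-at-1: output 1 ✗
  U3 inverted output: output 0 ✓
Consistent faults: {U2 stuck-at-0, U2 inverted output, U3 stuck-at-0, U3 inverted output} — 4 in all.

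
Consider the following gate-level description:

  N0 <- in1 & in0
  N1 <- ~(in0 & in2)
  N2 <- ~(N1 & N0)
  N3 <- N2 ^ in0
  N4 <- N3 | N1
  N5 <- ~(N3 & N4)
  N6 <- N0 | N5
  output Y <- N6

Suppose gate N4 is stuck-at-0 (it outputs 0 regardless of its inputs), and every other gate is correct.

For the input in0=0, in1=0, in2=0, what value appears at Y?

1

Propagate with N4 forced: N0=0, N1=1, N2=1, N3=1, N4=0 [stuck-at-0], N5=1, N6=1.
So Y = 1. (Without the fault it would be 0.)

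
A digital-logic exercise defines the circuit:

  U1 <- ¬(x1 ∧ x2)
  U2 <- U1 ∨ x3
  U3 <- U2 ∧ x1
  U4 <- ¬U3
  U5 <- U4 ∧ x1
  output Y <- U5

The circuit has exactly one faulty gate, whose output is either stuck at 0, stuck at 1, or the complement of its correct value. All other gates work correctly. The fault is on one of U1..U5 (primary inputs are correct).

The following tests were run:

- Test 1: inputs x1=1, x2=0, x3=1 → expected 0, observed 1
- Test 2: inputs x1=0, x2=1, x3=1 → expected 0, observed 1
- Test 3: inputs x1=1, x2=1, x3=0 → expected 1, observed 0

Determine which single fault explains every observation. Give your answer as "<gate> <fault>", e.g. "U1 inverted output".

U5 inverted output

Fault-free values for test 1 (x1=1, x2=0, x3=1): U1=1, U2=1, U3=1, U4=0, U5=0, giving Y=0. Observed 1.
Test 1: faults giving observed 1 are {U2 stuck-at-0, U2 inverted output, U3 stuck-at-0, U3 inverted output, U4 stuck-at-1, U4 inverted output, U5 stuck-at-1, U5 inverted output}.
Test 2 (x1=0, x2=1, x3=1): fault-free U1=1, U2=1, U3=0, U4=1, U5=0 → 0; observed 1. Eliminates U2 stuck-at-0, U2 inverted output, U3 stuck-at-0, U3 inverted output, U4 stuck-at-1, U4 inverted output.
Test 3 (x1=1, x2=1, x3=0): fault-free U1=0, U2=0, U3=0, U4=1, U5=1 → 1; observed 0. Eliminates U5 stuck-at-1.
Only U5 inverted output is consistent with every test.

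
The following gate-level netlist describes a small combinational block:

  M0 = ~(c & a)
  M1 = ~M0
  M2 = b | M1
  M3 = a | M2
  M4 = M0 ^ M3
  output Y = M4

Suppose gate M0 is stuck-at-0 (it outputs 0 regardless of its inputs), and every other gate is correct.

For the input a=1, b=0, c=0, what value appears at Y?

1

Propagate with M0 forced: M0=0 [stuck-at-0], M1=1, M2=1, M3=1, M4=1.
So Y = 1. (Without the fault it would be 0.)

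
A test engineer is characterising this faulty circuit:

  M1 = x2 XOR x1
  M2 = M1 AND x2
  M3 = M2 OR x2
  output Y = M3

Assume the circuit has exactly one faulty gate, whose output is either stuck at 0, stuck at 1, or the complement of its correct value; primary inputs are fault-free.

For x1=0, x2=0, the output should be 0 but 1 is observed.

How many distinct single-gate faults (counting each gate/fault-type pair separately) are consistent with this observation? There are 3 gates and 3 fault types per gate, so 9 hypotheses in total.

Fault-free: M1=0, M2=0, M3=0 → 0. Observed 1.
  M1 stuck-at-0: output 0 ✗
  M1 stuck-at-1: output 0 ✗
  M1 inverted output: output 0 ✗
  M2 stuck-at-0: output 0 ✗
  M2 stuck-at-1: output 1 ✓
  M2 inverted output: output 1 ✓
  M3 stuck-at-0: output 0 ✗
  M3 stuck-at-1: output 1 ✓
  M3 inverted output: output 1 ✓
Consistent faults: {M2 stuck-at-1, M2 inverted output, M3 stuck-at-1, M3 inverted output} — 4 in all.

4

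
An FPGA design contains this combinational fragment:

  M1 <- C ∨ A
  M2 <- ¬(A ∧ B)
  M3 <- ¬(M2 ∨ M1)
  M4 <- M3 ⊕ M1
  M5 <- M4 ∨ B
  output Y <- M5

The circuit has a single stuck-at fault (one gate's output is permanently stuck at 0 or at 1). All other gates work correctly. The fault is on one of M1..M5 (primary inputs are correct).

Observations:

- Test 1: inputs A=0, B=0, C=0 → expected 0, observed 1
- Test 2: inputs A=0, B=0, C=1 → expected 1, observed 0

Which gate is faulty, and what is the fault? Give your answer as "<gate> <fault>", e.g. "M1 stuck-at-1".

Fault-free values for test 1 (A=0, B=0, C=0): M1=0, M2=1, M3=0, M4=0, M5=0, giving Y=0. Observed 1.
Test 1: faults giving observed 1 are {M1 stuck-at-1, M2 stuck-at-0, M3 stuck-at-1, M4 stuck-at-1, M5 stuck-at-1}.
Test 2 (A=0, B=0, C=1): fault-free M1=1, M2=1, M3=0, M4=1, M5=1 → 1; observed 0. Eliminates M1 stuck-at-1, M2 stuck-at-0, M4 stuck-at-1, M5 stuck-at-1.
Only M3 stuck-at-1 is consistent with every test.

M3 stuck-at-1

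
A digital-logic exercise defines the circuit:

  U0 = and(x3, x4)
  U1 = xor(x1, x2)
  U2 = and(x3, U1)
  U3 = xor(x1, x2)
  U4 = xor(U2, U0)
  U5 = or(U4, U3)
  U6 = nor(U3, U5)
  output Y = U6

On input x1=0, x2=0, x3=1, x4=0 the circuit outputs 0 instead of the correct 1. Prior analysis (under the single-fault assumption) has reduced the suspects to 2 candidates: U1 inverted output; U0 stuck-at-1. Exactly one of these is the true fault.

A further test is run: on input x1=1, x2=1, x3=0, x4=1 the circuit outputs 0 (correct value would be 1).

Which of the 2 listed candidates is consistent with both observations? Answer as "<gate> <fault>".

U0 stuck-at-1

Evaluate each candidate on input x1=1, x2=1, x3=0, x4=1:
  U1 inverted output: U0=0, U1=1 [inverted output], U2=0, U3=0, U4=0, U5=0, U6=1 → 1 — eliminated
  U0 stuck-at-1: U0=1 [stuck-at-1], U1=0, U2=0, U3=0, U4=1, U5=1, U6=0 → 0 — matches
Only U0 stuck-at-1 reproduces the observed 0.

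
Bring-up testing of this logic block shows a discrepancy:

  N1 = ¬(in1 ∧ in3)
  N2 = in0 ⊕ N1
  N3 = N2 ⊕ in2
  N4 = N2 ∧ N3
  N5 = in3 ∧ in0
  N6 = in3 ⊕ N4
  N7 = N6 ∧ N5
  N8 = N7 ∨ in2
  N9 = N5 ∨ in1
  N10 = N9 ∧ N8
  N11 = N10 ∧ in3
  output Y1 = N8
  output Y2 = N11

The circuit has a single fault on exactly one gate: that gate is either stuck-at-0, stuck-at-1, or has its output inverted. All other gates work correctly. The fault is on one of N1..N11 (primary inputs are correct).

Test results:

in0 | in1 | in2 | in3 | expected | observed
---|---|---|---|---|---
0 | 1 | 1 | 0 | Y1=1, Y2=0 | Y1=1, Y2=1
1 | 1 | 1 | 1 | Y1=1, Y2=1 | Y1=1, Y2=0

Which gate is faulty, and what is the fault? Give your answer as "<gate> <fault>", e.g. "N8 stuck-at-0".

N11 inverted output

Fault-free values for test 1 (in0=0, in1=1, in2=1, in3=0): N1=1, N2=1, N3=0, N4=0, N5=0, N6=0, N7=0, N8=1, N9=1, N10=1, N11=0, giving Y1=1, Y2=0. Observed Y1=1, Y2=1.
Test 1: faults giving observed Y1=1, Y2=1 are {N11 stuck-at-1, N11 inverted output}.
Test 2 (in0=1, in1=1, in2=1, in3=1): fault-free N1=0, N2=1, N3=0, N4=0, N5=1, N6=1, N7=1, N8=1, N9=1, N10=1, N11=1 → Y1=1, Y2=1; observed Y1=1, Y2=0. Eliminates N11 stuck-at-1.
Only N11 inverted output is consistent with every test.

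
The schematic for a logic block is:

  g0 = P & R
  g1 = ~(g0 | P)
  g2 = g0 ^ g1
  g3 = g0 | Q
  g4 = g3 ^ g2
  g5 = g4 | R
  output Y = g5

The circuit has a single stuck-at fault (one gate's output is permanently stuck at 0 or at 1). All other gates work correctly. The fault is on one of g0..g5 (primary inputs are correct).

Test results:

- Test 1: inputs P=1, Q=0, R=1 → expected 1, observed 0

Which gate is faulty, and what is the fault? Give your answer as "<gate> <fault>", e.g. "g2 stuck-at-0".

g5 stuck-at-0

Fault-free values for test 1 (P=1, Q=0, R=1): g0=1, g1=0, g2=1, g3=1, g4=0, g5=1, giving Y=1. Observed 0.
Test 1: faults giving observed 0 are {g5 stuck-at-0}.
Only g5 stuck-at-0 is consistent with every test.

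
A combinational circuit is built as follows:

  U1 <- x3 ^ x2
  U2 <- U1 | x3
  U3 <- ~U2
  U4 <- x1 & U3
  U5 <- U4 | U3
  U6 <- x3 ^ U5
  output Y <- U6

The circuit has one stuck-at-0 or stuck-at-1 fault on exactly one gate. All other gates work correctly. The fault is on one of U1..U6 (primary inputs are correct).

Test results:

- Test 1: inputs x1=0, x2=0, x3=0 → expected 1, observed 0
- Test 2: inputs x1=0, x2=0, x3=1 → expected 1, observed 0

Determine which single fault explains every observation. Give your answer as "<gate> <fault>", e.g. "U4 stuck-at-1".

U6 stuck-at-0

Fault-free values for test 1 (x1=0, x2=0, x3=0): U1=0, U2=0, U3=1, U4=0, U5=1, U6=1, giving Y=1. Observed 0.
Test 1: faults giving observed 0 are {U1 stuck-at-1, U2 stuck-at-1, U3 stuck-at-0, U5 stuck-at-0, U6 stuck-at-0}.
Test 2 (x1=0, x2=0, x3=1): fault-free U1=1, U2=1, U3=0, U4=0, U5=0, U6=1 → 1; observed 0. Eliminates U1 stuck-at-1, U2 stuck-at-1, U3 stuck-at-0, U5 stuck-at-0.
Only U6 stuck-at-0 is consistent with every test.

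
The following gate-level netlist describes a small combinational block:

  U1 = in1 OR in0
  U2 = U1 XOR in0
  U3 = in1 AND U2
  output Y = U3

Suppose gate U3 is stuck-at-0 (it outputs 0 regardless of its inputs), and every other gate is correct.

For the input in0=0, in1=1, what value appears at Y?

0

Propagate with U3 forced: U1=1, U2=1, U3=0 [stuck-at-0].
So Y = 0. (Without the fault it would be 1.)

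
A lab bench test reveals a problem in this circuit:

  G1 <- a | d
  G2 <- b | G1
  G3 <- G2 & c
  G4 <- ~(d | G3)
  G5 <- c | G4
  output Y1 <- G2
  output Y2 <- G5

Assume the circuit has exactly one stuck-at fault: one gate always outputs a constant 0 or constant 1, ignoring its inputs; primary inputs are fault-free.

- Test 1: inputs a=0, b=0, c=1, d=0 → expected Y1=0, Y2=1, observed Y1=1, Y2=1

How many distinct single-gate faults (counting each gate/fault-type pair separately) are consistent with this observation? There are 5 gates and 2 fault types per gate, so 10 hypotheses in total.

2

Fault-free: G1=0, G2=0, G3=0, G4=1, G5=1 → Y1=0, Y2=1. Observed Y1=1, Y2=1.
  G1 stuck-at-0: output Y1=0, Y2=1 ✗
  G1 stuck-at-1: output Y1=1, Y2=1 ✓
  G2 stuck-at-0: output Y1=0, Y2=1 ✗
  G2 stuck-at-1: output Y1=1, Y2=1 ✓
  G3 stuck-at-0: output Y1=0, Y2=1 ✗
  G3 stuck-at-1: output Y1=0, Y2=1 ✗
  G4 stuck-at-0: output Y1=0, Y2=1 ✗
  G4 stuck-at-1: output Y1=0, Y2=1 ✗
  G5 stuck-at-0: output Y1=0, Y2=0 ✗
  G5 stuck-at-1: output Y1=0, Y2=1 ✗
Consistent faults: {G1 stuck-at-1, G2 stuck-at-1} — 2 in all.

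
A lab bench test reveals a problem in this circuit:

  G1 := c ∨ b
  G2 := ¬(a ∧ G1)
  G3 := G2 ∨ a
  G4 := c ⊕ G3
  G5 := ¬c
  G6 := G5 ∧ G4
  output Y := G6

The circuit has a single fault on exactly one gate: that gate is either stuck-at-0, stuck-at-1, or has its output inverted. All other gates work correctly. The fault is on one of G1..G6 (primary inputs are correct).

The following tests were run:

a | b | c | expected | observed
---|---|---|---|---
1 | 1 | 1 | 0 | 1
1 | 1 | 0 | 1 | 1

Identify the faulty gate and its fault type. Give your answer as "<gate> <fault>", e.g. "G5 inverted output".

Fault-free values for test 1 (a=1, b=1, c=1): G1=1, G2=0, G3=1, G4=0, G5=0, G6=0, giving Y=0. Observed 1.
Test 1: faults giving observed 1 are {G6 stuck-at-1, G6 inverted output}.
Test 2 (a=1, b=1, c=0): fault-free G1=1, G2=0, G3=1, G4=1, G5=1, G6=1 → 1; observed 1. Eliminates G6 inverted output.
Only G6 stuck-at-1 is consistent with every test.

G6 stuck-at-1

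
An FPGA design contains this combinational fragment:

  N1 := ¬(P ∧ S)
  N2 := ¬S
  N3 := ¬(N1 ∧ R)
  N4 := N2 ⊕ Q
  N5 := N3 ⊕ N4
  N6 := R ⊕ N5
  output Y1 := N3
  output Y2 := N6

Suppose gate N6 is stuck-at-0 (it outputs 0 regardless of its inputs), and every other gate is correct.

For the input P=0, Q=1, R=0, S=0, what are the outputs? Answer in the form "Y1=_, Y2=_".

Propagate with N6 forced: N1=1, N2=1, N3=1, N4=0, N5=1, N6=0 [stuck-at-0].
So the outputs are Y1=1, Y2=0. (Without the fault they would be Y1=1, Y2=1.)

Y1=1, Y2=0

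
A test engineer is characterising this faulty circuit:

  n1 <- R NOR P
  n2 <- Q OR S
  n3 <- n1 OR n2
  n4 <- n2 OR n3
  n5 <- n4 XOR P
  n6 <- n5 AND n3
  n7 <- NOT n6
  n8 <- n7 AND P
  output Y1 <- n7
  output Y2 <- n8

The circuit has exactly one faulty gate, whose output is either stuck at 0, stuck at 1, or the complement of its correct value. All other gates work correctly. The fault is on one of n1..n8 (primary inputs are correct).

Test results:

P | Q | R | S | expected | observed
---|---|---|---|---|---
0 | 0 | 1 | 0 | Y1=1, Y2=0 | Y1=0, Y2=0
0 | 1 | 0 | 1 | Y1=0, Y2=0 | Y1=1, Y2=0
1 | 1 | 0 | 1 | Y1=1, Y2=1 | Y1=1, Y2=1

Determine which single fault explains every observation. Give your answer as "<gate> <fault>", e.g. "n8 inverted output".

n3 inverted output

Fault-free values for test 1 (P=0, Q=0, R=1, S=0): n1=0, n2=0, n3=0, n4=0, n5=0, n6=0, n7=1, n8=0, giving Y1=1, Y2=0. Observed Y1=0, Y2=0.
Test 1: faults giving observed Y1=0, Y2=0 are {n1 stuck-at-1, n1 inverted output, n2 stuck-at-1, n2 inverted output, n3 stuck-at-1, n3 inverted output, n6 stuck-at-1, n6 inverted output, n7 stuck-at-0, n7 inverted output}.
Test 2 (P=0, Q=1, R=0, S=1): fault-free n1=1, n2=1, n3=1, n4=1, n5=1, n6=1, n7=0, n8=0 → Y1=0, Y2=0; observed Y1=1, Y2=0. Eliminates n1 stuck-at-1, n1 inverted output, n2 stuck-at-1, n2 inverted output, n3 stuck-at-1, n6 stuck-at-1, n7 stuck-at-0.
Test 3 (P=1, Q=1, R=0, S=1): fault-free n1=0, n2=1, n3=1, n4=1, n5=0, n6=0, n7=1, n8=1 → Y1=1, Y2=1; observed Y1=1, Y2=1. Eliminates n6 inverted output, n7 inverted output.
Only n3 inverted output is consistent with every test.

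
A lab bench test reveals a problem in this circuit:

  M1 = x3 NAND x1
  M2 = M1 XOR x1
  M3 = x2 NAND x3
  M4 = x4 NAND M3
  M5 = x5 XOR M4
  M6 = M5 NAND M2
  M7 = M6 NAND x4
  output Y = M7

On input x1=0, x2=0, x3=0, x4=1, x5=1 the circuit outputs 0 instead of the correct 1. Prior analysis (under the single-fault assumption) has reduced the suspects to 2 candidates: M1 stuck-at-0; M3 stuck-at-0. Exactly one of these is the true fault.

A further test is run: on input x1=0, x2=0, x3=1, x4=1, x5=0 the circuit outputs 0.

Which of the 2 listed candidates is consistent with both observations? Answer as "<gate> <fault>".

M1 stuck-at-0

Evaluate each candidate on input x1=0, x2=0, x3=1, x4=1, x5=0:
  M1 stuck-at-0: M1=0 [stuck-at-0], M2=0, M3=1, M4=0, M5=0, M6=1, M7=0 → 0 — matches
  M3 stuck-at-0: M1=1, M2=1, M3=0 [stuck-at-0], M4=1, M5=1, M6=0, M7=1 → 1 — eliminated
Only M1 stuck-at-0 reproduces the observed 0.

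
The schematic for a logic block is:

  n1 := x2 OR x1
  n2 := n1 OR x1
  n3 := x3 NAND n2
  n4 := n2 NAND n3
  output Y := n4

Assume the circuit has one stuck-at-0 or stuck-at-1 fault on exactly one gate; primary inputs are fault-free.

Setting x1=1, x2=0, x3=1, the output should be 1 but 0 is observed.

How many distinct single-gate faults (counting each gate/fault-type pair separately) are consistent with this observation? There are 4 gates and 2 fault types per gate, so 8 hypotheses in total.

Fault-free: n1=1, n2=1, n3=0, n4=1 → 1. Observed 0.
  n1 stuck-at-0: output 1 ✗
  n1 stuck-at-1: output 1 ✗
  n2 stuck-at-0: output 1 ✗
  n2 stuck-at-1: output 1 ✗
  n3 stuck-at-0: output 1 ✗
  n3 stuck-at-1: output 0 ✓
  n4 stuck-at-0: output 0 ✓
  n4 stuck-at-1: output 1 ✗
Consistent faults: {n3 stuck-at-1, n4 stuck-at-0} — 2 in all.

2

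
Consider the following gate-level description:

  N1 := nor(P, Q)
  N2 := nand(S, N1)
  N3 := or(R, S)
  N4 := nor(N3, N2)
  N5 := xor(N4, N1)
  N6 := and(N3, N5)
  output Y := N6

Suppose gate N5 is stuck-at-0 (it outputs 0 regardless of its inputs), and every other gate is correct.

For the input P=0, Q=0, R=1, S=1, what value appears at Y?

Propagate with N5 forced: N1=1, N2=0, N3=1, N4=0, N5=0 [stuck-at-0], N6=0.
So Y = 0. (Without the fault it would be 1.)

0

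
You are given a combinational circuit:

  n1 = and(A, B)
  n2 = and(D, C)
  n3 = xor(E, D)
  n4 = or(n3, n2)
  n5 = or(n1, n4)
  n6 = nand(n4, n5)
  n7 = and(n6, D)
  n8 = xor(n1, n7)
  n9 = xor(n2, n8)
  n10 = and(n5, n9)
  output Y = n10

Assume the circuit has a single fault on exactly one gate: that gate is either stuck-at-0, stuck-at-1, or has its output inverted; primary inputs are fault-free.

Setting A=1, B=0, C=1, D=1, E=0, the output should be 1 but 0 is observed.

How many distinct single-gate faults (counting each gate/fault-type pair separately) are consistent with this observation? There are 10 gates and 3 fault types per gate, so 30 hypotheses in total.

18

Fault-free: n1=0, n2=1, n3=1, n4=1, n5=1, n6=0, n7=0, n8=0, n9=1, n10=1 → 1. Observed 0.
  n1: stuck-at-1, inverted output ✓; others ✗
  n2: stuck-at-0, inverted output ✓; others ✗
  n3: none of the 3 fault types match ✗
  n4: stuck-at-0, inverted output ✓; others ✗
  n5: stuck-at-0, inverted output ✓; others ✗
  n6: stuck-at-1, inverted output ✓; others ✗
  n7: stuck-at-1, inverted output ✓; others ✗
  n8: stuck-at-1, inverted output ✓; others ✗
  n9: stuck-at-0, inverted output ✓; others ✗
  n10: stuck-at-0, inverted output ✓; others ✗
Consistent faults: {n1 stuck-at-1, n1 inverted output, n2 stuck-at-0, n2 inverted output, n4 stuck-at-0, n4 inverted output, n5 stuck-at-0, n5 inverted output, n6 stuck-at-1, n6 inverted output, n7 stuck-at-1, n7 inverted output, n8 stuck-at-1, n8 inverted output, n9 stuck-at-0, n9 inverted output, n10 stuck-at-0, n10 inverted output} — 18 in all.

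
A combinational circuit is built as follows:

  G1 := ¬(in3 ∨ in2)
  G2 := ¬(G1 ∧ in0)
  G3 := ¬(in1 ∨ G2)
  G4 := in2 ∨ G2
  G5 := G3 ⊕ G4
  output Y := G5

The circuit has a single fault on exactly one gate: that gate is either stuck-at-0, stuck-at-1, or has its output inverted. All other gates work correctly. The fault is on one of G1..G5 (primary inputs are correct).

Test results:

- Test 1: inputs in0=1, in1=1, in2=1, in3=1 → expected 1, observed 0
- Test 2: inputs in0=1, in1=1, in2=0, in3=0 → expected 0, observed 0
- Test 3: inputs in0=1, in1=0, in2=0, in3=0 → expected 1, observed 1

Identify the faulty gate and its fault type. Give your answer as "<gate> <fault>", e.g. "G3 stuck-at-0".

G4 stuck-at-0

Fault-free values for test 1 (in0=1, in1=1, in2=1, in3=1): G1=0, G2=1, G3=0, G4=1, G5=1, giving Y=1. Observed 0.
Test 1: faults giving observed 0 are {G3 stuck-at-1, G3 inverted output, G4 stuck-at-0, G4 inverted output, G5 stuck-at-0, G5 inverted output}.
Test 2 (in0=1, in1=1, in2=0, in3=0): fault-free G1=1, G2=0, G3=0, G4=0, G5=0 → 0; observed 0. Eliminates G3 stuck-at-1, G3 inverted output, G4 inverted output, G5 inverted output.
Test 3 (in0=1, in1=0, in2=0, in3=0): fault-free G1=1, G2=0, G3=1, G4=0, G5=1 → 1; observed 1. Eliminates G5 stuck-at-0.
Only G4 stuck-at-0 is consistent with every test.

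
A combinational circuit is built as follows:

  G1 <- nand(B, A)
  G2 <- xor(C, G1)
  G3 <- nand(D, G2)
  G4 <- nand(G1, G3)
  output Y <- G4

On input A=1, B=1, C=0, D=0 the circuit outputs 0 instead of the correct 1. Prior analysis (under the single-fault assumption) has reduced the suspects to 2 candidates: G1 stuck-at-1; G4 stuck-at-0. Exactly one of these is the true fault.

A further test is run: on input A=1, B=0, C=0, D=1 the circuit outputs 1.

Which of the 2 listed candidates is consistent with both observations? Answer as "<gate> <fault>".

G1 stuck-at-1

Evaluate each candidate on input A=1, B=0, C=0, D=1:
  G1 stuck-at-1: G1=1 [stuck-at-1], G2=1, G3=0, G4=1 → 1 — matches
  G4 stuck-at-0: G1=1, G2=1, G3=0, G4=0 [stuck-at-0] → 0 — eliminated
Only G1 stuck-at-1 reproduces the observed 1.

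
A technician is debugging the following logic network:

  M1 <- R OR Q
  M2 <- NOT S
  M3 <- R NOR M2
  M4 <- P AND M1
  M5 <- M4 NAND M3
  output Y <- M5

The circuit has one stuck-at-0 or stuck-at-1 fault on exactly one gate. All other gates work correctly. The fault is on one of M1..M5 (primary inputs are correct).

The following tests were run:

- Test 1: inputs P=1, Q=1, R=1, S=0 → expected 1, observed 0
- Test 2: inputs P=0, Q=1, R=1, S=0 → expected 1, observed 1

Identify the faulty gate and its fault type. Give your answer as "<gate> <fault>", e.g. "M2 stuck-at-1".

Fault-free values for test 1 (P=1, Q=1, R=1, S=0): M1=1, M2=1, M3=0, M4=1, M5=1, giving Y=1. Observed 0.
Test 1: faults giving observed 0 are {M3 stuck-at-1, M5 stuck-at-0}.
Test 2 (P=0, Q=1, R=1, S=0): fault-free M1=1, M2=1, M3=0, M4=0, M5=1 → 1; observed 1. Eliminates M5 stuck-at-0.
Only M3 stuck-at-1 is consistent with every test.

M3 stuck-at-1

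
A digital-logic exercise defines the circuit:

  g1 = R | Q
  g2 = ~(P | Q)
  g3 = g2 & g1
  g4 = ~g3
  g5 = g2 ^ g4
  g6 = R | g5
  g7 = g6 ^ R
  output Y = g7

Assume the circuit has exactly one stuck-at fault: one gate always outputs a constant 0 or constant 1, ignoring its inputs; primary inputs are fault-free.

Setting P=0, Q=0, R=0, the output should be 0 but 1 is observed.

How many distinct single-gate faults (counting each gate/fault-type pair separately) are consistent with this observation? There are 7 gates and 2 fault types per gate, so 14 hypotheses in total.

7

Fault-free: g1=0, g2=1, g3=0, g4=1, g5=0, g6=0, g7=0 → 0. Observed 1.
  g1 stuck-at-0: output 0 ✗
  g1 stuck-at-1: output 1 ✓
  g2 stuck-at-0: output 1 ✓
  g2 stuck-at-1: output 0 ✗
  g3 stuck-at-0: output 0 ✗
  g3 stuck-at-1: output 1 ✓
  g4 stuck-at-0: output 1 ✓
  g4 stuck-at-1: output 0 ✗
  g5 stuck-at-0: output 0 ✗
  g5 stuck-at-1: output 1 ✓
  g6 stuck-at-0: output 0 ✗
  g6 stuck-at-1: output 1 ✓
  g7 stuck-at-0: output 0 ✗
  g7 stuck-at-1: output 1 ✓
Consistent faults: {g1 stuck-at-1, g2 stuck-at-0, g3 stuck-at-1, g4 stuck-at-0, g5 stuck-at-1, g6 stuck-at-1, g7 stuck-at-1} — 7 in all.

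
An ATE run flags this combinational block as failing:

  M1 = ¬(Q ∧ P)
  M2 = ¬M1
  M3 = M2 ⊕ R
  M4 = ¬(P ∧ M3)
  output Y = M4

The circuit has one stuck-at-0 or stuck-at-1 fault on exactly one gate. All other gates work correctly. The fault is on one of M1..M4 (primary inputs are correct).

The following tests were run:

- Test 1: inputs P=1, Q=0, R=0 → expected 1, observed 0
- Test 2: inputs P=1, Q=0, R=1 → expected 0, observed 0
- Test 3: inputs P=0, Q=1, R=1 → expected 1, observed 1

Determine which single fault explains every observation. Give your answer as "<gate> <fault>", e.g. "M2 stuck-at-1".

Fault-free values for test 1 (P=1, Q=0, R=0): M1=1, M2=0, M3=0, M4=1, giving Y=1. Observed 0.
Test 1: faults giving observed 0 are {M1 stuck-at-0, M2 stuck-at-1, M3 stuck-at-1, M4 stuck-at-0}.
Test 2 (P=1, Q=0, R=1): fault-free M1=1, M2=0, M3=1, M4=0 → 0; observed 0. Eliminates M1 stuck-at-0, M2 stuck-at-1.
Test 3 (P=0, Q=1, R=1): fault-free M1=1, M2=0, M3=1, M4=1 → 1; observed 1. Eliminates M4 stuck-at-0.
Only M3 stuck-at-1 is consistent with every test.

M3 stuck-at-1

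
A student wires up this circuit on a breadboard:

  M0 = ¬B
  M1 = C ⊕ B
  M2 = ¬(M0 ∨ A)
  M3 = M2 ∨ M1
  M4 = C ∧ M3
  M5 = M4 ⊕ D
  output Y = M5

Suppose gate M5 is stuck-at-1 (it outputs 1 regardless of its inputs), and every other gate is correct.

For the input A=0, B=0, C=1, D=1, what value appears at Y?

Propagate with M5 forced: M0=1, M1=1, M2=0, M3=1, M4=1, M5=1 [stuck-at-1].
So Y = 1. (Without the fault it would be 0.)

1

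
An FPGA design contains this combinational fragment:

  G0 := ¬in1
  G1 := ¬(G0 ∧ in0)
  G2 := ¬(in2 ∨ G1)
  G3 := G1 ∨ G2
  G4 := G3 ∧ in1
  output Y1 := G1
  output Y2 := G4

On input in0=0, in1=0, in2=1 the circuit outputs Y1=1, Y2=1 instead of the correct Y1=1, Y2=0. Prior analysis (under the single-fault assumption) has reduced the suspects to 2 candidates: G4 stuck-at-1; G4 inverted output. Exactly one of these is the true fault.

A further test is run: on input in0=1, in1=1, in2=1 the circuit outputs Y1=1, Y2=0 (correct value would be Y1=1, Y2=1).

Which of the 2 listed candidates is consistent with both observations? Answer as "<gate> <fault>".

G4 inverted output

Evaluate each candidate on input in0=1, in1=1, in2=1:
  G4 stuck-at-1: G0=0, G1=1, G2=0, G3=1, G4=1 [stuck-at-1] → Y1=1, Y2=1 — eliminated
  G4 inverted output: G0=0, G1=1, G2=0, G3=1, G4=0 [inverted output] → Y1=1, Y2=0 — matches
Only G4 inverted output reproduces the observed Y1=1, Y2=0.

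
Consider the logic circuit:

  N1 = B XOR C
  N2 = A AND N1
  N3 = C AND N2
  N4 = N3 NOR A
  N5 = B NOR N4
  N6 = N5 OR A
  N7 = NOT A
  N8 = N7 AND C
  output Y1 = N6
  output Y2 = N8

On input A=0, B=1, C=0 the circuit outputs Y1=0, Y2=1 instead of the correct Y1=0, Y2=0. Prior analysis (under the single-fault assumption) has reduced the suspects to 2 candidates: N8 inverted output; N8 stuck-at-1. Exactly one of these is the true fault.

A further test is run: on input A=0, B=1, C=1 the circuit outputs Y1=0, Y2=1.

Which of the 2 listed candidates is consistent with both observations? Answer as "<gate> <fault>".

Evaluate each candidate on input A=0, B=1, C=1:
  N8 inverted output: N1=0, N2=0, N3=0, N4=1, N5=0, N6=0, N7=1, N8=0 [inverted output] → Y1=0, Y2=0 — eliminated
  N8 stuck-at-1: N1=0, N2=0, N3=0, N4=1, N5=0, N6=0, N7=1, N8=1 [stuck-at-1] → Y1=0, Y2=1 — matches
Only N8 stuck-at-1 reproduces the observed Y1=0, Y2=1.

N8 stuck-at-1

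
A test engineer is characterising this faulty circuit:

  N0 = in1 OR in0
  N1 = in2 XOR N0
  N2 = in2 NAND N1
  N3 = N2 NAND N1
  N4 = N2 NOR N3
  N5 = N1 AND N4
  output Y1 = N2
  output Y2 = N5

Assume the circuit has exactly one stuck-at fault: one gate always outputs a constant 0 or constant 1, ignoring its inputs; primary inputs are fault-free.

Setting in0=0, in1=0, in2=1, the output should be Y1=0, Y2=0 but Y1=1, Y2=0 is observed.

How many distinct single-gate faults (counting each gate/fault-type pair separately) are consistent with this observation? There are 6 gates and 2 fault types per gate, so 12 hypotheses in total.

Fault-free: N0=0, N1=1, N2=0, N3=1, N4=0, N5=0 → Y1=0, Y2=0. Observed Y1=1, Y2=0.
  N0 stuck-at-0: output Y1=0, Y2=0 ✗
  N0 stuck-at-1: output Y1=1, Y2=0 ✓
  N1 stuck-at-0: output Y1=1, Y2=0 ✓
  N1 stuck-at-1: output Y1=0, Y2=0 ✗
  N2 stuck-at-0: output Y1=0, Y2=0 ✗
  N2 stuck-at-1: output Y1=1, Y2=0 ✓
  N3 stuck-at-0: output Y1=0, Y2=1 ✗
  N3 stuck-at-1: output Y1=0, Y2=0 ✗
  N4 stuck-at-0: output Y1=0, Y2=0 ✗
  N4 stuck-at-1: output Y1=0, Y2=1 ✗
  N5 stuck-at-0: output Y1=0, Y2=0 ✗
  N5 stuck-at-1: output Y1=0, Y2=1 ✗
Consistent faults: {N0 stuck-at-1, N1 stuck-at-0, N2 stuck-at-1} — 3 in all.

3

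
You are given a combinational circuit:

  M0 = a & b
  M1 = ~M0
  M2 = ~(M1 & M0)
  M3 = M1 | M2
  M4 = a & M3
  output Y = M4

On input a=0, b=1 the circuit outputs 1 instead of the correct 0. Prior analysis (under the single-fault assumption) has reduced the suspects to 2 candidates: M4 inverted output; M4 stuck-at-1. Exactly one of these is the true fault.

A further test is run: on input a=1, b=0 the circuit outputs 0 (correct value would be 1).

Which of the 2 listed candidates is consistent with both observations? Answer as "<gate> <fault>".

Evaluate each candidate on input a=1, b=0:
  M4 inverted output: M0=0, M1=1, M2=1, M3=1, M4=0 [inverted output] → 0 — matches
  M4 stuck-at-1: M0=0, M1=1, M2=1, M3=1, M4=1 [stuck-at-1] → 1 — eliminated
Only M4 inverted output reproduces the observed 0.

M4 inverted output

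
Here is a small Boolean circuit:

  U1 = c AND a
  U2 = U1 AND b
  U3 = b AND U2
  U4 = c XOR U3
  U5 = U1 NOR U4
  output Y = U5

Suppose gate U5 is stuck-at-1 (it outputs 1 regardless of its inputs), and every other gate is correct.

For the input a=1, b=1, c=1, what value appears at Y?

1

Propagate with U5 forced: U1=1, U2=1, U3=1, U4=0, U5=1 [stuck-at-1].
So Y = 1. (Without the fault it would be 0.)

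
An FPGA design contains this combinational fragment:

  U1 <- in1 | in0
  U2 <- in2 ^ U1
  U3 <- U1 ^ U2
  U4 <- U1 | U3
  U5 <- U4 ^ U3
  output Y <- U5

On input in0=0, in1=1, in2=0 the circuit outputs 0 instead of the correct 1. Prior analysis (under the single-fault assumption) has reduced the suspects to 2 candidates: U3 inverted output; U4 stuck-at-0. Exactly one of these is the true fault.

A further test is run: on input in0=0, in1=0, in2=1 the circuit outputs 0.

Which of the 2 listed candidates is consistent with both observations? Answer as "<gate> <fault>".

U3 inverted output

Evaluate each candidate on input in0=0, in1=0, in2=1:
  U3 inverted output: U1=0, U2=1, U3=0 [inverted output], U4=0, U5=0 → 0 — matches
  U4 stuck-at-0: U1=0, U2=1, U3=1, U4=0 [stuck-at-0], U5=1 → 1 — eliminated
Only U3 inverted output reproduces the observed 0.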